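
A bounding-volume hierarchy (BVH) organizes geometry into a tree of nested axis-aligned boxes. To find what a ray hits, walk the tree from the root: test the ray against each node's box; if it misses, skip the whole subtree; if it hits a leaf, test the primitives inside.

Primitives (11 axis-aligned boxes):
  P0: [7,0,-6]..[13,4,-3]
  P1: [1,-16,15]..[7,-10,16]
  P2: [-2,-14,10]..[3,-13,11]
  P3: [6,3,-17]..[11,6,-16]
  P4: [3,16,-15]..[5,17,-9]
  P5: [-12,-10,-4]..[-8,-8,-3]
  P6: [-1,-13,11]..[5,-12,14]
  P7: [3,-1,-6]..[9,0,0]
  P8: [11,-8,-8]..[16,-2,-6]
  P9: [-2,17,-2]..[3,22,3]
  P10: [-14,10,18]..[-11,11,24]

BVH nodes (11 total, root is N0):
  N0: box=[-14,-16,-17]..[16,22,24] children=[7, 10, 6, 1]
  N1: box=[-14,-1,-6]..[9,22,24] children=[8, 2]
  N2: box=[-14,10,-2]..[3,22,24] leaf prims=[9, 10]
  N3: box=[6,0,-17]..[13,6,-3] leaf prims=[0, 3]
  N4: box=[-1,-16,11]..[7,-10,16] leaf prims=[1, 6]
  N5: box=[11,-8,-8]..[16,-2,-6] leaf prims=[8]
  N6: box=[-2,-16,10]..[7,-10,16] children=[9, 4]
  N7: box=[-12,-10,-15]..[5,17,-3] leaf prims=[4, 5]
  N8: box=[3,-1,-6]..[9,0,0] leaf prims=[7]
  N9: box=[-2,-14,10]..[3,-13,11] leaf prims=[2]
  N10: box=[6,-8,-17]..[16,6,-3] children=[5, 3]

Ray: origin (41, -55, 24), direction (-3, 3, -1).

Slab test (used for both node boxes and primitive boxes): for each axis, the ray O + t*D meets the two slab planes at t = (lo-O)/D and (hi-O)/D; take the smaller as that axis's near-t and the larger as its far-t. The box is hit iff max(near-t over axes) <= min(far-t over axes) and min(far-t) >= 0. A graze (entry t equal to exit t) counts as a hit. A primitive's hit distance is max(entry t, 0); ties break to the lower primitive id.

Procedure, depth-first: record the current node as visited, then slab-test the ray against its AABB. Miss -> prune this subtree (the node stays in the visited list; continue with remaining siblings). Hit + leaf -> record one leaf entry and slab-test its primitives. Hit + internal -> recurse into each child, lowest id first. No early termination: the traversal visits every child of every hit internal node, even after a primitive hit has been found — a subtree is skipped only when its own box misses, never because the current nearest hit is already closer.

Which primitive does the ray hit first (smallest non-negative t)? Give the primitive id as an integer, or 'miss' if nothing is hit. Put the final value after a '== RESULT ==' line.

Trace the traversal:
N0 x:[25/3,55/3] y:[13,77/3] z:[0,41] -> hit [13,55/3], descend [1, 6, 7, 10]
  N1 x:[32/3,55/3] y:[18,77/3] z:[0,30] -> hit [18,55/3], descend [2, 8]
    N2 x:[38/3,55/3] y:[65/3,77/3] z:[0,26] -> miss, prune
    N8 x:[32/3,38/3] y:[18,55/3] z:[24,30] -> miss, prune
  N6 x:[34/3,43/3] y:[13,15] z:[8,14] -> hit [13,14], descend [4, 9]
    N4 x:[34/3,14] y:[13,15] z:[8,13] -> hit [13,13] leaf, test {P1(miss), P6(miss)}
    N9 x:[38/3,43/3] y:[41/3,14] z:[13,14] -> hit [41/3,14] leaf, test {P2@t=41/3}
  N7 x:[12,53/3] y:[15,24] z:[27,39] -> miss, prune
  N10 x:[25/3,35/3] y:[47/3,61/3] z:[27,41] -> miss, prune

order=[0, 1, 2, 8, 6, 4, 9, 7, 10]  |boxes|=9  |leaves|=2  hit=P2

== RESULT ==
2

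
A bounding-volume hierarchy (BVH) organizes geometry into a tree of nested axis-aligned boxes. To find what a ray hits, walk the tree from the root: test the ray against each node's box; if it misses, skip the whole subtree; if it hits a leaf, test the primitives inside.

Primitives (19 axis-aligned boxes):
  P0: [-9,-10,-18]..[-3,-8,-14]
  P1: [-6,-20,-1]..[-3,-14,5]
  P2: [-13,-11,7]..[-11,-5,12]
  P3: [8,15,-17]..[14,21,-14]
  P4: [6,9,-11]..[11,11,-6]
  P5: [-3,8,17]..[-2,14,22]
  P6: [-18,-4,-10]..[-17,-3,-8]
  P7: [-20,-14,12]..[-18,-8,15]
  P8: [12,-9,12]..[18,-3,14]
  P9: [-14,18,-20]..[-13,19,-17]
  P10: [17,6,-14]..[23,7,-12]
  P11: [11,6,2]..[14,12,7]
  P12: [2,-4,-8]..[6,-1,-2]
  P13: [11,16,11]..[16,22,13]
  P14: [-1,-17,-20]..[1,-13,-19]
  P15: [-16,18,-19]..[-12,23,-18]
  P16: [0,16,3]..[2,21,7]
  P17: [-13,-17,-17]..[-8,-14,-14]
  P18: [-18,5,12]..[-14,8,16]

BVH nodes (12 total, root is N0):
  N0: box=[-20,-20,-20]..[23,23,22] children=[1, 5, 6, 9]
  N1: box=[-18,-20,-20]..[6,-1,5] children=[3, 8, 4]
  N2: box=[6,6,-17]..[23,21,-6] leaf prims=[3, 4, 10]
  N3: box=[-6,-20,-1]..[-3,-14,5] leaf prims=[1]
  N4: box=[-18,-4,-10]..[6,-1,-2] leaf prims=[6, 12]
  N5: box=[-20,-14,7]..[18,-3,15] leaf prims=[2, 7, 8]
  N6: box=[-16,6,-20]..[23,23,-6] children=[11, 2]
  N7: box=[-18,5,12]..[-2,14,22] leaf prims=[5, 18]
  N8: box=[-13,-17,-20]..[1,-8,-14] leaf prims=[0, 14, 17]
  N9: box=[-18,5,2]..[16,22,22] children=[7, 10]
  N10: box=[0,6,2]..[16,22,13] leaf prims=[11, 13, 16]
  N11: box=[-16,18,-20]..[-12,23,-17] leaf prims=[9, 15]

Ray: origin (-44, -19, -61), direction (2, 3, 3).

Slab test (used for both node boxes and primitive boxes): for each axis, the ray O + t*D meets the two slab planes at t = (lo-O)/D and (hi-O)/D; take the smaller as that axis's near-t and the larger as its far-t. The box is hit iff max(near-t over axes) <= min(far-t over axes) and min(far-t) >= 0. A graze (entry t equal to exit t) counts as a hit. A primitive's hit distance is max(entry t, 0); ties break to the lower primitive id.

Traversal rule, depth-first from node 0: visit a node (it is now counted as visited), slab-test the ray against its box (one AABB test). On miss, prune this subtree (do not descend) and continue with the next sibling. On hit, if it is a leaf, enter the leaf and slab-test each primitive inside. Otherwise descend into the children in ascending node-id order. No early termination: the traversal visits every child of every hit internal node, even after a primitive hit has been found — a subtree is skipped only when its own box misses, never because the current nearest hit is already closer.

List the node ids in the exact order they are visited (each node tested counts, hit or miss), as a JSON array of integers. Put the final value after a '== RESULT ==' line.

Traverse from the root:
N0 x:[12,67/2] y:[-1/3,14] z:[41/3,83/3] -> hit [41/3,14], descend [1, 5, 6, 9]
  N1 x:[13,25] y:[-1/3,6] z:[41/3,22] -> miss, prune
  N5 x:[12,31] y:[5/3,16/3] z:[68/3,76/3] -> miss, prune
  N6 x:[14,67/2] y:[25/3,14] z:[41/3,55/3] -> hit [14,14], descend [2, 11]
    N2 x:[25,67/2] y:[25/3,40/3] z:[44/3,55/3] -> miss, prune
    N11 x:[14,16] y:[37/3,14] z:[41/3,44/3] -> hit [14,14] leaf, test {P9(miss), P15@t=14}
  N9 x:[13,30] y:[8,41/3] z:[21,83/3] -> miss, prune

Visited [0, 1, 5, 6, 2, 11, 9]. Tests: 7 box, 1 leaf. Nearest: P15.

== RESULT ==
[0, 1, 5, 6, 2, 11, 9]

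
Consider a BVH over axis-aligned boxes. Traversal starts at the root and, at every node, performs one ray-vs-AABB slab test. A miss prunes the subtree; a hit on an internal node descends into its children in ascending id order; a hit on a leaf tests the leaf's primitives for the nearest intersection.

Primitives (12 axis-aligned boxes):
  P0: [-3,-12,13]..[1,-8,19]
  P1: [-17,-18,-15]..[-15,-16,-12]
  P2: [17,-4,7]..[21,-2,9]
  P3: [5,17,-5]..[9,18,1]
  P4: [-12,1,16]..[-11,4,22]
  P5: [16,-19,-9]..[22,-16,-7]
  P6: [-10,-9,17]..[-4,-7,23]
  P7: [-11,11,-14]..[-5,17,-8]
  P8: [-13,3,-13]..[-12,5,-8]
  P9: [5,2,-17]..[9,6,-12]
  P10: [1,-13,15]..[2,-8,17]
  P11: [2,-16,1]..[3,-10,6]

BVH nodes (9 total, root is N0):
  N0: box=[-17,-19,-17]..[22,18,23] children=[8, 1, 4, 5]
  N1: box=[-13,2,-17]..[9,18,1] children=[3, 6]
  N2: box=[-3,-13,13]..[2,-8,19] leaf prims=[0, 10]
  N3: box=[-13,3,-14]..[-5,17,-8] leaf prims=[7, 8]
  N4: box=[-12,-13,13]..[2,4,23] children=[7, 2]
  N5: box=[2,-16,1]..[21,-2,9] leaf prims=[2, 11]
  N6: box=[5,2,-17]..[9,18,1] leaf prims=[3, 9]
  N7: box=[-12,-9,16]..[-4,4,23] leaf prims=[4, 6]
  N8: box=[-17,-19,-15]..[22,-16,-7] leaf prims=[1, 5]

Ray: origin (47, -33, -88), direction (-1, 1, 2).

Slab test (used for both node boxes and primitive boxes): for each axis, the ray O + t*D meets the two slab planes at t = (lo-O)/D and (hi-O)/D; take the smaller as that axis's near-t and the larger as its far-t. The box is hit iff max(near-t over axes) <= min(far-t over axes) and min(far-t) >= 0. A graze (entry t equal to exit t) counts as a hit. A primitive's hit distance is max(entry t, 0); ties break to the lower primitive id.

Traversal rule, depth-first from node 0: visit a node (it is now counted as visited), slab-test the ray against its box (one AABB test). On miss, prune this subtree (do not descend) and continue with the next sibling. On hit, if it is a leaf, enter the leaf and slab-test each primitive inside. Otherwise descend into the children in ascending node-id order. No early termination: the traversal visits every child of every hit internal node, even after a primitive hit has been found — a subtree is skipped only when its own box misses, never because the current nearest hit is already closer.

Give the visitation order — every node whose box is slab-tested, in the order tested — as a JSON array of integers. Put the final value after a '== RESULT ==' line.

Traverse from the root:
N0 x:[25,64] y:[14,51] z:[71/2,111/2] -> hit [71/2,51], descend [1, 4, 5, 8]
  N1 x:[38,60] y:[35,51] z:[71/2,89/2] -> hit [38,89/2], descend [3, 6]
    N3 x:[52,60] y:[36,50] z:[37,40] -> miss, prune
    N6 x:[38,42] y:[35,51] z:[71/2,89/2] -> hit [38,42] leaf, test {P3(miss), P9@t=38}
  N4 x:[45,59] y:[20,37] z:[101/2,111/2] -> miss, prune
  N5 x:[26,45] y:[17,31] z:[89/2,97/2] -> miss, prune
  N8 x:[25,64] y:[14,17] z:[73/2,81/2] -> miss, prune

order=[0, 1, 3, 6, 4, 5, 8]  |boxes|=7  |leaves|=1  hit=P9

== RESULT ==
[0, 1, 3, 6, 4, 5, 8]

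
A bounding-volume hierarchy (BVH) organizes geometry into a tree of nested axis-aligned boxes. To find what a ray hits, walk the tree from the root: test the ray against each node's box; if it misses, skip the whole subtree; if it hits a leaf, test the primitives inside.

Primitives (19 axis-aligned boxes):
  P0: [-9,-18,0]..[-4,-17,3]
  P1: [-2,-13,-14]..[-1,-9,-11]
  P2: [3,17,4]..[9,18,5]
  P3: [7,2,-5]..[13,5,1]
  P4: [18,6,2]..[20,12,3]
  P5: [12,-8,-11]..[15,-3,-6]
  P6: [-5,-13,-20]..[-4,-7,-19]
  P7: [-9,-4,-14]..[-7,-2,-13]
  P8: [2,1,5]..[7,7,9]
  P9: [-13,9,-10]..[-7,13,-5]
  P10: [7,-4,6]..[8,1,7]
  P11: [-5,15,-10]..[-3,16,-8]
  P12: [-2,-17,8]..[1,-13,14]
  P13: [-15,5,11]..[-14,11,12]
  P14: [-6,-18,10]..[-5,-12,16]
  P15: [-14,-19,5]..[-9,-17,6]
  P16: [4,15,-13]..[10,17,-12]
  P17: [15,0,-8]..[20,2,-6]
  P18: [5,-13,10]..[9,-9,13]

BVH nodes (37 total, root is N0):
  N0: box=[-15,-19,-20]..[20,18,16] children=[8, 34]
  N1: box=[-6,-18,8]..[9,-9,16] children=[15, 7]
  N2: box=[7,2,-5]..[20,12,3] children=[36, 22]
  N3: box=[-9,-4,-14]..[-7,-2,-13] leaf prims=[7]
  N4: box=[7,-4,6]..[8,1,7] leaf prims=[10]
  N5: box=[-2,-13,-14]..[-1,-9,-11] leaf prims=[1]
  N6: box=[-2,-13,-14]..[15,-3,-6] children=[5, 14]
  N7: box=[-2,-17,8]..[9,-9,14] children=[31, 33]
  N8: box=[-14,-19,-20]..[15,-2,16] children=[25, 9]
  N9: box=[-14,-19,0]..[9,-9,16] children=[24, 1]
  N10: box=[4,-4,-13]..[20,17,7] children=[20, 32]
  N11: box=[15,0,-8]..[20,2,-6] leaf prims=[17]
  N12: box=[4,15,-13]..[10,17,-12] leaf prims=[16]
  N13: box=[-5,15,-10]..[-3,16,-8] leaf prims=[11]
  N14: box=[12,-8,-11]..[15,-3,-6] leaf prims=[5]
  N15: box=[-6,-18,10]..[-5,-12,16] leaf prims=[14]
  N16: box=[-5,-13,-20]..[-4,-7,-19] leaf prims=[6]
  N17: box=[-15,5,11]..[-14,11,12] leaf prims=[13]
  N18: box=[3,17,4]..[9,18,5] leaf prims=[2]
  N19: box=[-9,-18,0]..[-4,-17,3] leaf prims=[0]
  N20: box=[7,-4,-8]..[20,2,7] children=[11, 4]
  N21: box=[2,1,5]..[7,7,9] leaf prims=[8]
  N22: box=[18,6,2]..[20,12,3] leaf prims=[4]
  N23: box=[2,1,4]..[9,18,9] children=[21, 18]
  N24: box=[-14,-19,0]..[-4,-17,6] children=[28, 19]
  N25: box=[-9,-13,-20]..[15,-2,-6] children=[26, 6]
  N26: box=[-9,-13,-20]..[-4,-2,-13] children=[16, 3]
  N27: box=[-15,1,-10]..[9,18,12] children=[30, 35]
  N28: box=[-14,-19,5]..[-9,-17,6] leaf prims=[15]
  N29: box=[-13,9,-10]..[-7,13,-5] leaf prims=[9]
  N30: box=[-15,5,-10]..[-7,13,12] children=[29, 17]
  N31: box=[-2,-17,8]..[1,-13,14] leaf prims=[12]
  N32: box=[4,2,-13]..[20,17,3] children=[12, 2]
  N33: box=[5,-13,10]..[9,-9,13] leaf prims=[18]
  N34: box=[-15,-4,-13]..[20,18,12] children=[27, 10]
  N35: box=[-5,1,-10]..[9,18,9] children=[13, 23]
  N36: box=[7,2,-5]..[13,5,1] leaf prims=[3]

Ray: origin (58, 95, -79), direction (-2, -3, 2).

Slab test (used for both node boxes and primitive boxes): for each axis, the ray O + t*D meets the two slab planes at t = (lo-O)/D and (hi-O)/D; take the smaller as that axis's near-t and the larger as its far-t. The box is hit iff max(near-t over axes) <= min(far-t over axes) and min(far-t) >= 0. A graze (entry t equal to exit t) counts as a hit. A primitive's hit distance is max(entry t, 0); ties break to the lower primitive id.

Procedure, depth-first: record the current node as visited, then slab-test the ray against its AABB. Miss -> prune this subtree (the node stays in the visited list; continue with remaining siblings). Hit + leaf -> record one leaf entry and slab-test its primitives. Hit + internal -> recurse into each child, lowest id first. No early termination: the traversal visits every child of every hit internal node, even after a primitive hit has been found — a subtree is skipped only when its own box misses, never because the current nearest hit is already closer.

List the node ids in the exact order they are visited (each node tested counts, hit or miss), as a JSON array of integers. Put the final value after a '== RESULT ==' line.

Walk:
N0 x:[19,73/2] y:[77/3,38] z:[59/2,95/2] -> hit [59/2,73/2], descend [8, 34]
  N8 x:[43/2,36] y:[97/3,38] z:[59/2,95/2] -> hit [97/3,36], descend [9, 25]
    N9 x:[49/2,36] y:[104/3,38] z:[79/2,95/2] -> miss, prune
    N25 x:[43/2,67/2] y:[97/3,36] z:[59/2,73/2] -> hit [97/3,67/2], descend [6, 26]
      N6 x:[43/2,30] y:[98/3,36] z:[65/2,73/2] -> miss, prune
      N26 x:[31,67/2] y:[97/3,36] z:[59/2,33] -> hit [97/3,33], descend [3, 16]
        N3 x:[65/2,67/2] y:[97/3,33] z:[65/2,33] -> hit [65/2,33] leaf, test {P7@t=65/2}
        N16 x:[31,63/2] y:[34,36] z:[59/2,30] -> miss, prune
  N34 x:[19,73/2] y:[77/3,33] z:[33,91/2] -> hit [33,33], descend [10, 27]
    N10 x:[19,27] y:[26,33] z:[33,43] -> miss, prune
    N27 x:[49/2,73/2] y:[77/3,94/3] z:[69/2,91/2] -> miss, prune

Summary -> nodes [0, 8, 9, 25, 6, 26, 3, 16, 34, 10, 27]; box-tests=11; leaf-entries=1; first=P7

== RESULT ==
[0, 8, 9, 25, 6, 26, 3, 16, 34, 10, 27]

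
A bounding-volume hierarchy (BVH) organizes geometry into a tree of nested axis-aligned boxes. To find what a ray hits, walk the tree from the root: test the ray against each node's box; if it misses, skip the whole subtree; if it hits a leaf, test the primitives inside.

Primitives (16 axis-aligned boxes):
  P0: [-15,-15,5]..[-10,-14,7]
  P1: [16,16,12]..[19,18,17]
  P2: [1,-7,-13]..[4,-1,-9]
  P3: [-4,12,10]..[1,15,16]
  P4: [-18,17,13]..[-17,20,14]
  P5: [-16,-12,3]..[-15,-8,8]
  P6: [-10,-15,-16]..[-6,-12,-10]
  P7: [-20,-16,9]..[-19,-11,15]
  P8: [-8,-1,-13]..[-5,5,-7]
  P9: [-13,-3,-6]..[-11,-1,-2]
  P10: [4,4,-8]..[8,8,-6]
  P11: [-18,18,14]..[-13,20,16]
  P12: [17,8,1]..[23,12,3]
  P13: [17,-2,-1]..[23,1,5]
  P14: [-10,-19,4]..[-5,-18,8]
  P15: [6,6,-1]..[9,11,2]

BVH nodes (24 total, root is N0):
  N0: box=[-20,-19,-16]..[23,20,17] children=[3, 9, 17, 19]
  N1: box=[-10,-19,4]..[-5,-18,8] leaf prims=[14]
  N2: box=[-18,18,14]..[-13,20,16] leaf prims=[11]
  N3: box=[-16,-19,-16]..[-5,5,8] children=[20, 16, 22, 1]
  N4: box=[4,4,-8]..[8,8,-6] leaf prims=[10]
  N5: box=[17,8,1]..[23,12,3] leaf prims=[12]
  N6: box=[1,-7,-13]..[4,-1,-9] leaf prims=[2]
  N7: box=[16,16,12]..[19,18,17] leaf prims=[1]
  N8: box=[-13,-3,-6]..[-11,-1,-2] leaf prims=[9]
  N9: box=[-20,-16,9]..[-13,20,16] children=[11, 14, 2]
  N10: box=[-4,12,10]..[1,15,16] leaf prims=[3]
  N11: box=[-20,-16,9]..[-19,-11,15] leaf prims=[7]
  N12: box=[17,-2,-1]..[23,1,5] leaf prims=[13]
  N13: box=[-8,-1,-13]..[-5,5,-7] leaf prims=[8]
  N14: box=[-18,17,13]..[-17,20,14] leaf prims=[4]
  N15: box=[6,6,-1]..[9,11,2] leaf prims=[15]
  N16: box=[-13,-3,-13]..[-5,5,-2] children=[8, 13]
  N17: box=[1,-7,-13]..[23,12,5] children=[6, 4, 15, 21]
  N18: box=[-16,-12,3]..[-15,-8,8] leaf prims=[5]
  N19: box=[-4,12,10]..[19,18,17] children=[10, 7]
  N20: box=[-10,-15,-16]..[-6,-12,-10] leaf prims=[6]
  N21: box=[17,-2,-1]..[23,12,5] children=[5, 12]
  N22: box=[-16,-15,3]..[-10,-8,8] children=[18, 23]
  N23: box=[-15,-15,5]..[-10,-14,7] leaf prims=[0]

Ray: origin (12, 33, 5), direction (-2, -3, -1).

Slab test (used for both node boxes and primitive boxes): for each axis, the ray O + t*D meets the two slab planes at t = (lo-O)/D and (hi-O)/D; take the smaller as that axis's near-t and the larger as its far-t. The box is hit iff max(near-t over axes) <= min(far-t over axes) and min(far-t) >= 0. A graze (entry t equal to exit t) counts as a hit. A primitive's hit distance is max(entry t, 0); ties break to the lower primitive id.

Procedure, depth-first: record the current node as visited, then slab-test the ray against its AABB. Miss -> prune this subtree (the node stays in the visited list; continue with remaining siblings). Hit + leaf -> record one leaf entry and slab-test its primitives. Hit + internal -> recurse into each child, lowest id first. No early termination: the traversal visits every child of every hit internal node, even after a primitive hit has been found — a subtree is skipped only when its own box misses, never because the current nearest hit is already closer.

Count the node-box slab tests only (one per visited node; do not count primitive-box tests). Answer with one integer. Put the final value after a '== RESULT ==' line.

Trace the traversal:
N0 x:[-11/2,16] y:[13/3,52/3] z:[-12,21] -> hit [13/3,16], descend [3, 9, 17, 19]
  N3 x:[17/2,14] y:[28/3,52/3] z:[-3,21] -> hit [28/3,14], descend [1, 16, 20, 22]
    N1 x:[17/2,11] y:[17,52/3] z:[-3,1] -> miss, prune
    N16 x:[17/2,25/2] y:[28/3,12] z:[7,18] -> hit [28/3,12], descend [8, 13]
      N8 x:[23/2,25/2] y:[34/3,12] z:[7,11] -> miss, prune
      N13 x:[17/2,10] y:[28/3,34/3] z:[12,18] -> miss, prune
    N20 x:[9,11] y:[15,16] z:[15,21] -> miss, prune
    N22 x:[11,14] y:[41/3,16] z:[-3,2] -> miss, prune
  N9 x:[25/2,16] y:[13/3,49/3] z:[-11,-4] -> miss, prune
  N17 x:[-11/2,11/2] y:[7,40/3] z:[0,18] -> miss, prune
  N19 x:[-7/2,8] y:[5,7] z:[-12,-5] -> miss, prune

Summary -> nodes [0, 3, 1, 16, 8, 13, 20, 22, 9, 17, 19]; box-tests=11; leaf-entries=0; first=miss

== RESULT ==
11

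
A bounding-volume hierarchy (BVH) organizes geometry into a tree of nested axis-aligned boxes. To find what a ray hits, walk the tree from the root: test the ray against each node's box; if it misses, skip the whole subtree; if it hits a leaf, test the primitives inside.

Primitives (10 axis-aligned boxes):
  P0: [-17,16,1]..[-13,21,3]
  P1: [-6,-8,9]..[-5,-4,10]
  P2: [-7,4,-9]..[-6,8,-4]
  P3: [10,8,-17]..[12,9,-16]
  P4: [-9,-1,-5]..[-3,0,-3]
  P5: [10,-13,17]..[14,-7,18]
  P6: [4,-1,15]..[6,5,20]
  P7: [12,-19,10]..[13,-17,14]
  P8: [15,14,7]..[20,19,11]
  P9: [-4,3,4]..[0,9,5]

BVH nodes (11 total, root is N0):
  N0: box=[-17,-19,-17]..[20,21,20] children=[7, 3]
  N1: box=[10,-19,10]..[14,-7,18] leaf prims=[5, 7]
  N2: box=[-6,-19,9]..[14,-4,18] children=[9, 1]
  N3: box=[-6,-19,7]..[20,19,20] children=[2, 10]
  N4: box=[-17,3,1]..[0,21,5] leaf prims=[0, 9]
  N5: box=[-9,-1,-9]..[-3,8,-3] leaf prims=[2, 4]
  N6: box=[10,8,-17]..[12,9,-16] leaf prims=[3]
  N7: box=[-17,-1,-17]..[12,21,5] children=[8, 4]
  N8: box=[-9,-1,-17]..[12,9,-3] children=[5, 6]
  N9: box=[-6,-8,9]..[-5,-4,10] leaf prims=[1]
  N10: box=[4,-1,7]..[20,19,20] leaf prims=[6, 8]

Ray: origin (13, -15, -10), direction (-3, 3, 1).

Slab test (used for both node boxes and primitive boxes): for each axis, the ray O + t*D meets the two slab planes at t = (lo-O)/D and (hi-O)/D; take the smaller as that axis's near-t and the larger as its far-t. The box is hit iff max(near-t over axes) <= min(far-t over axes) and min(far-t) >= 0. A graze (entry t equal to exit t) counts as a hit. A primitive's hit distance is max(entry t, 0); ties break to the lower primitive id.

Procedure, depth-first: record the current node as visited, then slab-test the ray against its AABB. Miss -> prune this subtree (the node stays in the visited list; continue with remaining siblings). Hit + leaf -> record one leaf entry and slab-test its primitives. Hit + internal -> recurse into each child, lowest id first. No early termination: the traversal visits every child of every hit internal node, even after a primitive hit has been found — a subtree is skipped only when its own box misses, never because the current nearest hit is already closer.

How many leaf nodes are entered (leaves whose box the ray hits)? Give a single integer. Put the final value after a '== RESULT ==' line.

Walk:
N0 x:[-7/3,10] y:[-4/3,12] z:[-7,30] -> hit [-4/3,10], descend [3, 7]
  N3 x:[-7/3,19/3] y:[-4/3,34/3] z:[17,30] -> miss, prune
  N7 x:[1/3,10] y:[14/3,12] z:[-7,15] -> hit [14/3,10], descend [4, 8]
    N4 x:[13/3,10] y:[6,12] z:[11,15] -> miss, prune
    N8 x:[1/3,22/3] y:[14/3,8] z:[-7,7] -> hit [14/3,7], descend [5, 6]
      N5 x:[16/3,22/3] y:[14/3,23/3] z:[1,7] -> hit [16/3,7] leaf, test {P2(miss), P4(miss)}
      N6 x:[1/3,1] y:[23/3,8] z:[-7,-6] -> miss, prune

Summary -> nodes [0, 3, 7, 4, 8, 5, 6]; box-tests=7; leaf-entries=1; first=miss

== RESULT ==
1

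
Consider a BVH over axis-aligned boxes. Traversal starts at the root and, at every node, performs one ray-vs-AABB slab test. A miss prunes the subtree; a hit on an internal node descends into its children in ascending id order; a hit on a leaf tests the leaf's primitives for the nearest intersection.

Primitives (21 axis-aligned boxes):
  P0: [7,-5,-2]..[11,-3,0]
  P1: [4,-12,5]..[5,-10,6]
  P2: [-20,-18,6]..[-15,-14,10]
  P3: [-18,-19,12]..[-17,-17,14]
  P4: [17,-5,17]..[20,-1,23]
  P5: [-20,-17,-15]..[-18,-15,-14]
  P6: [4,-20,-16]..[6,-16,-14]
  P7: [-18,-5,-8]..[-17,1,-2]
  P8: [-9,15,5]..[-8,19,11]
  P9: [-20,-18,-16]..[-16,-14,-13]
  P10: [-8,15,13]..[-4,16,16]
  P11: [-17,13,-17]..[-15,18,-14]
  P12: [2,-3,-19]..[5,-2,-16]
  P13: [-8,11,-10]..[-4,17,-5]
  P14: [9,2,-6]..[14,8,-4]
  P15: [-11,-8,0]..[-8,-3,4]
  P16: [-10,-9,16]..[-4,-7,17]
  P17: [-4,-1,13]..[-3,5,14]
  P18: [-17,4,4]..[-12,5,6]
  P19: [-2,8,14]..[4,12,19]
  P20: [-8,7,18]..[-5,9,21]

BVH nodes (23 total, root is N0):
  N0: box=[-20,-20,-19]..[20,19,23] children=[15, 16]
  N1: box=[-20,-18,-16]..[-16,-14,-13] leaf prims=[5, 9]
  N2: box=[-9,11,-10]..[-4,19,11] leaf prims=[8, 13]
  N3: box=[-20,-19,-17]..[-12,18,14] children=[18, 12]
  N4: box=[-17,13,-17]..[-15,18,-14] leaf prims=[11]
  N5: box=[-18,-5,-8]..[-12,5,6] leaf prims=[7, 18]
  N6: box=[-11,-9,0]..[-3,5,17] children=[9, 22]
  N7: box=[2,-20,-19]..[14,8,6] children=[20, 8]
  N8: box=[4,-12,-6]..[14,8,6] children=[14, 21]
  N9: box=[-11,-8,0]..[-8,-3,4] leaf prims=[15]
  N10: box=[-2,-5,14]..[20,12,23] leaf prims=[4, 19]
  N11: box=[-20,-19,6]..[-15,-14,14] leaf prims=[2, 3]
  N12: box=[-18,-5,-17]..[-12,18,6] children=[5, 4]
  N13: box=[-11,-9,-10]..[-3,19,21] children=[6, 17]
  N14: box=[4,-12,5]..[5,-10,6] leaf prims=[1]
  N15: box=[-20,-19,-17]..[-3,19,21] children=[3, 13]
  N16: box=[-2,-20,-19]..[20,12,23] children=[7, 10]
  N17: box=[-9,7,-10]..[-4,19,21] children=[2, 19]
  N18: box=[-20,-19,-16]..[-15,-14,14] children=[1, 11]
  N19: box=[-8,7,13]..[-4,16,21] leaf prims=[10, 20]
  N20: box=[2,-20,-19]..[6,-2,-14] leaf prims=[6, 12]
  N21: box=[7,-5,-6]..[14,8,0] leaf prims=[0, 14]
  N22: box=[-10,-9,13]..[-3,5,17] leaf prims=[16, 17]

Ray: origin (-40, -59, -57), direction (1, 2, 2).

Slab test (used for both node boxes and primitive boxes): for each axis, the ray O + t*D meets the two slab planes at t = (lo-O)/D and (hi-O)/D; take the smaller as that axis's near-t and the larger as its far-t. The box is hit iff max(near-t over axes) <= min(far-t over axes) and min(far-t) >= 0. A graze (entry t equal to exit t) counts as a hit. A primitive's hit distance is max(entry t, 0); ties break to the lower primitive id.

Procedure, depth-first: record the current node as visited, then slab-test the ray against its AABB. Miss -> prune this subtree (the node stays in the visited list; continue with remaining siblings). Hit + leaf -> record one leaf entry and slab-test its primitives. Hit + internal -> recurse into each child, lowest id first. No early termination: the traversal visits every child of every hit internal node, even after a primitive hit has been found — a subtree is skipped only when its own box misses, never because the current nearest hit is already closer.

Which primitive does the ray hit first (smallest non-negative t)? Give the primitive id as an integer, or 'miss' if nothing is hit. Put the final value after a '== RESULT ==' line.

Traverse from the root:
N0 x:[20,60] y:[39/2,39] z:[19,40] -> hit [20,39], descend [15, 16]
  N15 x:[20,37] y:[20,39] z:[20,39] -> hit [20,37], descend [3, 13]
    N3 x:[20,28] y:[20,77/2] z:[20,71/2] -> hit [20,28], descend [12, 18]
      N12 x:[22,28] y:[27,77/2] z:[20,63/2] -> hit [27,28], descend [4, 5]
        N4 x:[23,25] y:[36,77/2] z:[20,43/2] -> miss, prune
        N5 x:[22,28] y:[27,32] z:[49/2,63/2] -> hit [27,28] leaf, test {P7(miss), P18(miss)}
      N18 x:[20,25] y:[20,45/2] z:[41/2,71/2] -> hit [41/2,45/2], descend [1, 11]
        N1 x:[20,24] y:[41/2,45/2] z:[41/2,22] -> hit [41/2,22] leaf, test {P5@t=21, P9@t=41/2}
        N11 x:[20,25] y:[20,45/2] z:[63/2,71/2] -> miss, prune
    N13 x:[29,37] y:[25,39] z:[47/2,39] -> hit [29,37], descend [6, 17]
      N6 x:[29,37] y:[25,32] z:[57/2,37] -> hit [29,32], descend [9, 22]
        N9 x:[29,32] y:[51/2,28] z:[57/2,61/2] -> miss, prune
        N22 x:[30,37] y:[25,32] z:[35,37] -> miss, prune
      N17 x:[31,36] y:[33,39] z:[47/2,39] -> hit [33,36], descend [2, 19]
        N2 x:[31,36] y:[35,39] z:[47/2,34] -> miss, prune
        N19 x:[32,36] y:[33,75/2] z:[35,39] -> hit [35,36] leaf, test {P10(miss), P20(miss)}
  N16 x:[38,60] y:[39/2,71/2] z:[19,40] -> miss, prune

Visited [0, 15, 3, 12, 4, 5, 18, 1, 11, 13, 6, 9, 22, 17, 2, 19, 16]. Tests: 17 box, 3 leaf. Nearest: P9.

== RESULT ==
9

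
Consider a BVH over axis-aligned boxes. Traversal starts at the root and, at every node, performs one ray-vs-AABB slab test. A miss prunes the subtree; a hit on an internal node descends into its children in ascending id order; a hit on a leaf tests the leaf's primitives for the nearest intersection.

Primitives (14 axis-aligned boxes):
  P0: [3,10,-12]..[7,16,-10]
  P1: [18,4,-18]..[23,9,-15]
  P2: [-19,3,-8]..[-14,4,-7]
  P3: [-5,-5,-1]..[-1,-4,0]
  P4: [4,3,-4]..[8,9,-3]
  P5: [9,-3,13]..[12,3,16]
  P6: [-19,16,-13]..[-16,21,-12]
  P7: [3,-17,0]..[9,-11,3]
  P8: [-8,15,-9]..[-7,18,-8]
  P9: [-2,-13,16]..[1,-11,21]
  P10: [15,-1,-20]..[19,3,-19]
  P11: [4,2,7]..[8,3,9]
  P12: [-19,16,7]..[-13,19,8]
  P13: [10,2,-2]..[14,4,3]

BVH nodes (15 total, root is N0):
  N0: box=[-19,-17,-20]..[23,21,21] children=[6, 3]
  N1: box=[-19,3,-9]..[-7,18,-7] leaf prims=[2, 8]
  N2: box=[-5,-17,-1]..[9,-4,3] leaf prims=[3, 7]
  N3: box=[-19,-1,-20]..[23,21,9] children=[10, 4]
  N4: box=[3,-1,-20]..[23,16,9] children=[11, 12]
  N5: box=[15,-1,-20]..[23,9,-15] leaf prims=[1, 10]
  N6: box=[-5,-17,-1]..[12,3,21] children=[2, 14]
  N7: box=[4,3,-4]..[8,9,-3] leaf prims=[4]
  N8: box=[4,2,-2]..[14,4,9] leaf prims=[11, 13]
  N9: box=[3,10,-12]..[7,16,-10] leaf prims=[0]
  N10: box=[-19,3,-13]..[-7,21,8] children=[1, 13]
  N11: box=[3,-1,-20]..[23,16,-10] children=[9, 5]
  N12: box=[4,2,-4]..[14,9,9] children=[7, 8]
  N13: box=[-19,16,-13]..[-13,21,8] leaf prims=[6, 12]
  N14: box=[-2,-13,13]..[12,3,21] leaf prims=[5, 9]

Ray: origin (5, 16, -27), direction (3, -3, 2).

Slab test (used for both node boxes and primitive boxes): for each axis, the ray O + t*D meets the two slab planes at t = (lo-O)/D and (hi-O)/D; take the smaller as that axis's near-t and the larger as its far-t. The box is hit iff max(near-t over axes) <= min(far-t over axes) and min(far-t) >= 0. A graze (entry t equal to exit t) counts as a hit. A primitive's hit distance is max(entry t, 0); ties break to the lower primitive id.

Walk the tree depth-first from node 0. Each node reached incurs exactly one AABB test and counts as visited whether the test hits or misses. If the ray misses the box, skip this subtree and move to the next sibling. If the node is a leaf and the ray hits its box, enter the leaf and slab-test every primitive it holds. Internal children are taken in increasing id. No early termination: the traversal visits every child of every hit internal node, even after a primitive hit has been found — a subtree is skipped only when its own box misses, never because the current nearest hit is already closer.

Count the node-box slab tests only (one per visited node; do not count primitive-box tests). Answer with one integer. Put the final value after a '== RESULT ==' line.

Traverse from the root:
N0 x:[-8,6] y:[-5/3,11] z:[7/2,24] -> hit [7/2,6], descend [3, 6]
  N3 x:[-8,6] y:[-5/3,17/3] z:[7/2,18] -> hit [7/2,17/3], descend [4, 10]
    N4 x:[-2/3,6] y:[0,17/3] z:[7/2,18] -> hit [7/2,17/3], descend [11, 12]
      N11 x:[-2/3,6] y:[0,17/3] z:[7/2,17/2] -> hit [7/2,17/3], descend [5, 9]
        N5 x:[10/3,6] y:[7/3,17/3] z:[7/2,6] -> hit [7/2,17/3] leaf, test {P1(miss), P10(miss)}
        N9 x:[-2/3,2/3] y:[0,2] z:[15/2,17/2] -> miss, prune
      N12 x:[-1/3,3] y:[7/3,14/3] z:[23/2,18] -> miss, prune
    N10 x:[-8,-4] y:[-5/3,13/3] z:[7,35/2] -> miss, prune
  N6 x:[-10/3,7/3] y:[13/3,11] z:[13,24] -> miss, prune

order=[0, 3, 4, 11, 5, 9, 12, 10, 6]  |boxes|=9  |leaves|=1  hit=miss

== RESULT ==
9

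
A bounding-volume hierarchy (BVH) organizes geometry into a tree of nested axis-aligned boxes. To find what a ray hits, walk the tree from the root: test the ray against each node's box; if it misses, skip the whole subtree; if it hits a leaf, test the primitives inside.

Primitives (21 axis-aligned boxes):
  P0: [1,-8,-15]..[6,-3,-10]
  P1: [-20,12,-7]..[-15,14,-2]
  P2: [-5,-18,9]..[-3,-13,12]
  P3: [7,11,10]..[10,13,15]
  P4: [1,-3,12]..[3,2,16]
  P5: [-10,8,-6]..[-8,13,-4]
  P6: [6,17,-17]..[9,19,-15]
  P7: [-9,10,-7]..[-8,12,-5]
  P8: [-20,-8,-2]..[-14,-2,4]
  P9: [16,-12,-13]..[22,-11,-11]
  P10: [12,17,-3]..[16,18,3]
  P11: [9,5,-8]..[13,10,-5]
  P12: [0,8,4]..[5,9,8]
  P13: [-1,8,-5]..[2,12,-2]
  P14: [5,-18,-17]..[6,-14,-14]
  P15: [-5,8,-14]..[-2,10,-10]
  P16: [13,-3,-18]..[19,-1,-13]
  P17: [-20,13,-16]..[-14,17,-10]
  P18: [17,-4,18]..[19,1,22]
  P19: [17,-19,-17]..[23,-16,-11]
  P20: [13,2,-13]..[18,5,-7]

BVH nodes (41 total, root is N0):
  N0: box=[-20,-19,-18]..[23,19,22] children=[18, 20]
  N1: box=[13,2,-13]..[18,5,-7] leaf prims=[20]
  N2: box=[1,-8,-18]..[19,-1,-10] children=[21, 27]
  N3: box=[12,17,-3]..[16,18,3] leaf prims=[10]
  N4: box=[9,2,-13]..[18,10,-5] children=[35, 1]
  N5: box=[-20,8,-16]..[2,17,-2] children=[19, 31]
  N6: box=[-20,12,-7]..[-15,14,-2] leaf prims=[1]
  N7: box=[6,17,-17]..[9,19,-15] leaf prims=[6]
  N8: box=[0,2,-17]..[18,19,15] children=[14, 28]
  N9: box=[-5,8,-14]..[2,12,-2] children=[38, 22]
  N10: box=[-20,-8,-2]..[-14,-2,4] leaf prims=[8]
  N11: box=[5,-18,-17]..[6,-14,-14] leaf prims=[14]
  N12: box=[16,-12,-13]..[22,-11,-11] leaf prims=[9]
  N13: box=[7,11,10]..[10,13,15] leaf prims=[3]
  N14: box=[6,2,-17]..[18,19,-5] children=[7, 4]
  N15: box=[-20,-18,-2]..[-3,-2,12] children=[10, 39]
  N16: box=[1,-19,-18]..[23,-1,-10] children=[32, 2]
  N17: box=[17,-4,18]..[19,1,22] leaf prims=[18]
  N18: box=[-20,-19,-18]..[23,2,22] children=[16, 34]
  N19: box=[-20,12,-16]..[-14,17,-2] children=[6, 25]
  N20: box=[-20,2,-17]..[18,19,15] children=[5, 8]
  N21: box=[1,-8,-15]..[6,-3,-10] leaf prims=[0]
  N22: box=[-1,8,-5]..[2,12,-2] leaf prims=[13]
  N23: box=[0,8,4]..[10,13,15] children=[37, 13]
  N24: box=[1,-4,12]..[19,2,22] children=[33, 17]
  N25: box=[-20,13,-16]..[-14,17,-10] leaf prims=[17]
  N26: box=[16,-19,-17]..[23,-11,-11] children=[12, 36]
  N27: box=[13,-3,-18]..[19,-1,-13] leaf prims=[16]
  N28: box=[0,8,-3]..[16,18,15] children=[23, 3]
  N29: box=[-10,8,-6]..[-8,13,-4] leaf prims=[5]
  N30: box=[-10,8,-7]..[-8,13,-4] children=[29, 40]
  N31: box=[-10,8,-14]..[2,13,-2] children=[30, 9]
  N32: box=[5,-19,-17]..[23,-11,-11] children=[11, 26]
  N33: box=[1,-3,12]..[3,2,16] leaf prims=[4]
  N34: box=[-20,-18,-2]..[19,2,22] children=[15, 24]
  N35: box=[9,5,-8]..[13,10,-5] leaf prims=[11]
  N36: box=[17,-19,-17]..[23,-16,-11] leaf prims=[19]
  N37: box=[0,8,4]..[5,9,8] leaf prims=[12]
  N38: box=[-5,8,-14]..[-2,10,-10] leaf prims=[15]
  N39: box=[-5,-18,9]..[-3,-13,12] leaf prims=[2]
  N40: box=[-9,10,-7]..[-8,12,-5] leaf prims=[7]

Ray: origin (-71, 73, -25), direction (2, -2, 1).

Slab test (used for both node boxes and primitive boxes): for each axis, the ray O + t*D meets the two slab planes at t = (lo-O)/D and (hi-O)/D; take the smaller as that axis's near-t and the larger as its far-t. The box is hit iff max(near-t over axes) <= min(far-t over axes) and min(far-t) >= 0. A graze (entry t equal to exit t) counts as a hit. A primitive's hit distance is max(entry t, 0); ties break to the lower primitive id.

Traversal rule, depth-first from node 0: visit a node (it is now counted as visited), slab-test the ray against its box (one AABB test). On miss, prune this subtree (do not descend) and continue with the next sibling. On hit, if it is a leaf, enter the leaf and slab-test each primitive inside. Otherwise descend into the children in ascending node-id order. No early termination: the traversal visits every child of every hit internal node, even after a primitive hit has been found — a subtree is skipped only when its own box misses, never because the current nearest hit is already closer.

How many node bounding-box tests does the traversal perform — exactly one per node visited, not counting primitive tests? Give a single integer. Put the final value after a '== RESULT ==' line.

Traverse from the root:
N0 x:[51/2,47] y:[27,46] z:[7,47] -> hit [27,46], descend [18, 20]
  N18 x:[51/2,47] y:[71/2,46] z:[7,47] -> hit [71/2,46], descend [16, 34]
    N16 x:[36,47] y:[37,46] z:[7,15] -> miss, prune
    N34 x:[51/2,45] y:[71/2,91/2] z:[23,47] -> hit [71/2,45], descend [15, 24]
      N15 x:[51/2,34] y:[75/2,91/2] z:[23,37] -> miss, prune
      N24 x:[36,45] y:[71/2,77/2] z:[37,47] -> hit [37,77/2], descend [17, 33]
        N17 x:[44,45] y:[36,77/2] z:[43,47] -> miss, prune
        N33 x:[36,37] y:[71/2,38] z:[37,41] -> hit [37,37] leaf, test {P4@t=37}
  N20 x:[51/2,89/2] y:[27,71/2] z:[8,40] -> hit [27,71/2], descend [5, 8]
    N5 x:[51/2,73/2] y:[28,65/2] z:[9,23] -> miss, prune
    N8 x:[71/2,89/2] y:[27,71/2] z:[8,40] -> hit [71/2,71/2], descend [14, 28]
      N14 x:[77/2,89/2] y:[27,71/2] z:[8,20] -> miss, prune
      N28 x:[71/2,87/2] y:[55/2,65/2] z:[22,40] -> miss, prune

Summary -> nodes [0, 18, 16, 34, 15, 24, 17, 33, 20, 5, 8, 14, 28]; box-tests=13; leaf-entries=1; first=P4

== RESULT ==
13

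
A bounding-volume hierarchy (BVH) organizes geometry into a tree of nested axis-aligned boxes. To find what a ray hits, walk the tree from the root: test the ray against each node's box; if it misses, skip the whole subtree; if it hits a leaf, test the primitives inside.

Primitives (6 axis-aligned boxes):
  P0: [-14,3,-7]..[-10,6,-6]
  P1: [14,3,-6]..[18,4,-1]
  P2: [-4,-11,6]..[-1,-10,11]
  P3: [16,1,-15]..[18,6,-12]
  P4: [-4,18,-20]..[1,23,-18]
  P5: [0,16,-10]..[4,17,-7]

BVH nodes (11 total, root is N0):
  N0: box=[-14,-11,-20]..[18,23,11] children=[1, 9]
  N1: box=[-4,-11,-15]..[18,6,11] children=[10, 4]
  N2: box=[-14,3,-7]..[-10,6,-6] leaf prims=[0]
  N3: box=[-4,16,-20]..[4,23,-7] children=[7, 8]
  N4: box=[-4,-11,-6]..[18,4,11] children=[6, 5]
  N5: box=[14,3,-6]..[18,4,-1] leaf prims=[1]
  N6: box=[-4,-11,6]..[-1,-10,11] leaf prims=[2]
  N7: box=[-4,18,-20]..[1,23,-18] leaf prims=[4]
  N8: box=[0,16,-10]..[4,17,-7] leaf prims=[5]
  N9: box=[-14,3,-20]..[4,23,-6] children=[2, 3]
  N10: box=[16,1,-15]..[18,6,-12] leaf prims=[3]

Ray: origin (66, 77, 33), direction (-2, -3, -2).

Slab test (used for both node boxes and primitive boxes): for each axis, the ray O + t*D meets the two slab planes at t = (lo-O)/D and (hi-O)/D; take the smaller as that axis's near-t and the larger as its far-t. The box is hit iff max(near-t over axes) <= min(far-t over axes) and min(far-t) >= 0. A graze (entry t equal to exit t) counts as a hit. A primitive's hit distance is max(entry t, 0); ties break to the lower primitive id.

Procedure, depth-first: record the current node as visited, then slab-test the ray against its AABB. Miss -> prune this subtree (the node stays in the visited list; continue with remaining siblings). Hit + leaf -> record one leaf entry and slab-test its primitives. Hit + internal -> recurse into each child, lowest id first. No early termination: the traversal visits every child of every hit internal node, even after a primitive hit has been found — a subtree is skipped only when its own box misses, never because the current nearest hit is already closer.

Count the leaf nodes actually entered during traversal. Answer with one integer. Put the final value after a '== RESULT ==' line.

Traverse from the root:
N0 x:[24,40] y:[18,88/3] z:[11,53/2] -> hit [24,53/2], descend [1, 9]
  N1 x:[24,35] y:[71/3,88/3] z:[11,24] -> hit [24,24], descend [4, 10]
    N4 x:[24,35] y:[73/3,88/3] z:[11,39/2] -> miss, prune
    N10 x:[24,25] y:[71/3,76/3] z:[45/2,24] -> hit [24,24] leaf, test {P3@t=24}
  N9 x:[31,40] y:[18,74/3] z:[39/2,53/2] -> miss, prune

Visited [0, 1, 4, 10, 9]. Tests: 5 box, 1 leaf. Nearest: P3.

== RESULT ==
1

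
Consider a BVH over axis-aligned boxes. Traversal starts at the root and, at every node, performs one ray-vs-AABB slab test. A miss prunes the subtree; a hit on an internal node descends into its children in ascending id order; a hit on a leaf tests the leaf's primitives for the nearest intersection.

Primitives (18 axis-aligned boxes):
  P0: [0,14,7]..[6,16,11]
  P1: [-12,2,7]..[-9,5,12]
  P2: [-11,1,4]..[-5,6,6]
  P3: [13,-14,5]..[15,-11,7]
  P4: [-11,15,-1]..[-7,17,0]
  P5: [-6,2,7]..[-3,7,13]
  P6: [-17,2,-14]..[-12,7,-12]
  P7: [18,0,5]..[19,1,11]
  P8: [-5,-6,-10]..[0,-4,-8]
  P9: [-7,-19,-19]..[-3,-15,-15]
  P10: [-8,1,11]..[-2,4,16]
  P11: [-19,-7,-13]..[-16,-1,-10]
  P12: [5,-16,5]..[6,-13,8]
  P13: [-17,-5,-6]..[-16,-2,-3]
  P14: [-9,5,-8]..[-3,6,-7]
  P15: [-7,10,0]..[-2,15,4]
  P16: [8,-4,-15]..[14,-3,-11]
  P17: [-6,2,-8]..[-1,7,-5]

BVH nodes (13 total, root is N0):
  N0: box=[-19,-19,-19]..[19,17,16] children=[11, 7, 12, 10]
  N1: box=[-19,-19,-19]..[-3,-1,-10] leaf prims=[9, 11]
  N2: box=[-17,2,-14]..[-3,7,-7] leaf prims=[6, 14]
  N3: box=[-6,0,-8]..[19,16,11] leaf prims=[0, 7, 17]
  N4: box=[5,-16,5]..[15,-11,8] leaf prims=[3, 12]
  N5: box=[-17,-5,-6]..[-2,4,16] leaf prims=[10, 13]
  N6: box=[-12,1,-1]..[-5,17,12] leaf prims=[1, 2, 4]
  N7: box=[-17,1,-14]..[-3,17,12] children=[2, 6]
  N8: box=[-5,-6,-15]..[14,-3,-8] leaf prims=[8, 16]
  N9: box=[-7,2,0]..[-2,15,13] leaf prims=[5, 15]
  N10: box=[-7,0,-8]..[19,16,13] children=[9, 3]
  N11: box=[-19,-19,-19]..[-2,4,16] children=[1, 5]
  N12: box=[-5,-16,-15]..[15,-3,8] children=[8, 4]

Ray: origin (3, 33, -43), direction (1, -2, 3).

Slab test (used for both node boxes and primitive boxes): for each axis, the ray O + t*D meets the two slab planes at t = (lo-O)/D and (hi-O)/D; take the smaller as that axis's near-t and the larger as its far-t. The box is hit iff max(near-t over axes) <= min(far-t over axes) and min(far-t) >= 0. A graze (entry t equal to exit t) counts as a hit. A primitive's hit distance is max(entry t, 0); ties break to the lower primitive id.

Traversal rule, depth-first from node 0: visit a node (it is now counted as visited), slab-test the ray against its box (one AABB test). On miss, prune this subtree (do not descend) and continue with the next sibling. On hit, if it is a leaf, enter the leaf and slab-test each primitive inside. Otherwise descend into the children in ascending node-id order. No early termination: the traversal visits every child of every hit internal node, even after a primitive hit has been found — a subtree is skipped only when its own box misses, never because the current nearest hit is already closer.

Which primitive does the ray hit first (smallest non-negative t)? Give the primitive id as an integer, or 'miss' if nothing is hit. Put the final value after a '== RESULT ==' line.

Traverse from the root:
N0 x:[-22,16] y:[8,26] z:[8,59/3] -> hit [8,16], descend [7, 10, 11, 12]
  N7 x:[-20,-6] y:[8,16] z:[29/3,55/3] -> miss, prune
  N10 x:[-10,16] y:[17/2,33/2] z:[35/3,56/3] -> hit [35/3,16], descend [3, 9]
    N3 x:[-9,16] y:[17/2,33/2] z:[35/3,18] -> hit [35/3,16] leaf, test {P0(miss), P7@t=16, P17(miss)}
    N9 x:[-10,-5] y:[9,31/2] z:[43/3,56/3] -> miss, prune
  N11 x:[-22,-5] y:[29/2,26] z:[8,59/3] -> miss, prune
  N12 x:[-8,12] y:[18,49/2] z:[28/3,17] -> miss, prune

Visited [0, 7, 10, 3, 9, 11, 12]. Tests: 7 box, 1 leaf. Nearest: P7.

== RESULT ==
7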